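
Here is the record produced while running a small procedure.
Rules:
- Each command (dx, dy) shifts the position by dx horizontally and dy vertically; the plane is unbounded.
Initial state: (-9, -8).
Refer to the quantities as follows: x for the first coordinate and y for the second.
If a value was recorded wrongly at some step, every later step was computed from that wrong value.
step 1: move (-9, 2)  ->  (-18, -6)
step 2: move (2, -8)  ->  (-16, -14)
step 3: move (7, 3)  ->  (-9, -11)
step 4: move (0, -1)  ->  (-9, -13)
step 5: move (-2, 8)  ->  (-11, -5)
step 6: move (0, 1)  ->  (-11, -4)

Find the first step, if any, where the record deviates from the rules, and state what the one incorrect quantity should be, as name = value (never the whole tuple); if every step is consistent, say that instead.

Step 1: x = -9 + (-9) = -18, y = -8 + (2) = -6 — same as recorded.
Step 2: x = -18 + (2) = -16, y = -6 + (-8) = -14 — verified.
Step 3: x = -16 + (7) = -9, y = -14 + (3) = -11 — no discrepancy.
Step 4: x = -9 + (0) = -9, y = -11 + (-1) = -12 — a discrepancy with the record.
The earliest wrong entry is at step 4: it should read y = -12.

step 4, y = -12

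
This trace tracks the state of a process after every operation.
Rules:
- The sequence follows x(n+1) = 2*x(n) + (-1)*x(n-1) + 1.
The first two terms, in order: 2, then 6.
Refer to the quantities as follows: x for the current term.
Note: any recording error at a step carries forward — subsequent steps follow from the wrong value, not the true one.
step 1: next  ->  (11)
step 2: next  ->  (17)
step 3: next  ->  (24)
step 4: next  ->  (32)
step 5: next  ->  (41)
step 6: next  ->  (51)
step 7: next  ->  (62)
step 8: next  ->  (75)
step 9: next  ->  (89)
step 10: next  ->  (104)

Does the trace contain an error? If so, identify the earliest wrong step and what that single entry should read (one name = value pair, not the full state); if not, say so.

Recomputing the run from the initial state:
step 1: x = 11
step 2: x = 17
step 3: x = 24
step 4: x = 32
step 5: x = 41
step 6: x = 51
step 7: x = 62
step 8: x = 74
step 9: x = 87
step 10: x = 101
The first disagreement with the trace is at step 8, where the value should be x = 74.

step 8, x = 74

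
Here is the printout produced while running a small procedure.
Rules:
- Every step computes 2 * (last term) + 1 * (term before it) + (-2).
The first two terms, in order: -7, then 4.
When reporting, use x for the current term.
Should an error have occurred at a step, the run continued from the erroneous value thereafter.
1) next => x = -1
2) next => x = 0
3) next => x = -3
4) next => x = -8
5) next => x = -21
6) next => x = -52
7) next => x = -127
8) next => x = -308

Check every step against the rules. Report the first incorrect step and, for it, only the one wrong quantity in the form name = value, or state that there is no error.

Recomputing the run from the initial state:
step 1: x = -1
step 2: x = 0
step 3: x = -3
step 4: x = -8
step 5: x = -21
step 6: x = -52
step 7: x = -127
step 8: x = -308
This matches the printout at every step.

no error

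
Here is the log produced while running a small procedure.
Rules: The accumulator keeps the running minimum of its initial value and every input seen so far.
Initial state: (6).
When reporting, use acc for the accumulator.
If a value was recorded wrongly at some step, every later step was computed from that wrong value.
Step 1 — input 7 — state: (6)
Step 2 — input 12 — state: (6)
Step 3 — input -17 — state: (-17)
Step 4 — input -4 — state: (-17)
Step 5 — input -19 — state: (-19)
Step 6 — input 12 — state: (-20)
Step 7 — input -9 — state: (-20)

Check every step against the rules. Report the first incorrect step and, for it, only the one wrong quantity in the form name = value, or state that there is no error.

1. acc = min(6, 7) = 6 (no discrepancy)
2. acc = min(6, 12) = 6 (in agreement)
3. acc = min(6, -17) = -17 (matches)
4. acc = min(-17, -4) = -17 (confirmed correct)
5. acc = min(-17, -19) = -19 (matches)
6. acc = min(-19, 12) = -19 (a discrepancy with the log)
First deviation found at step 6; the corrected entry is acc = -19.

step 6, acc = -19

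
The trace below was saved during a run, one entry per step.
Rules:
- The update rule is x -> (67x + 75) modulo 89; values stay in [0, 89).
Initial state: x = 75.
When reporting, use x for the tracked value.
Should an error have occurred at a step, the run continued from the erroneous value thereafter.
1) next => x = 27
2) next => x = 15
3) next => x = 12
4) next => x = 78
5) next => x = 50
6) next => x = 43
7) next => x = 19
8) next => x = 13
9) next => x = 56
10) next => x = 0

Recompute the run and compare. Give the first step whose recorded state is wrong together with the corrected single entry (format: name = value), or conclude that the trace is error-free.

Recomputing the run from the initial state:
step 1: x = 27
step 2: x = 15
step 3: x = 12
step 4: x = 78
step 5: x = 50
step 6: x = 43
step 7: x = 19
step 8: x = 13
step 9: x = 56
step 10: x = 0
This matches the trace at every step.

no error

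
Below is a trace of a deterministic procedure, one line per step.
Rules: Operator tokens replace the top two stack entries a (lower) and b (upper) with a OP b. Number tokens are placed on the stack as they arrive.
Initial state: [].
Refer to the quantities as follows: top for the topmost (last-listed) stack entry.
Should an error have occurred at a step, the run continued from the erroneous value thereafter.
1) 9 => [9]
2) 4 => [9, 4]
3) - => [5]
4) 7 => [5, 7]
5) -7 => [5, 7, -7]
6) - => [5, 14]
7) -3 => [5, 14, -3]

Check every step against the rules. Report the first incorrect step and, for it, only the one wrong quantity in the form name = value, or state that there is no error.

no error

Recomputing the run from the initial state:
step 1: [9]
step 2: [9, 4]
step 3: [5]
step 4: [5, 7]
step 5: [5, 7, -7]
step 6: [5, 14]
step 7: [5, 14, -3]
This matches the trace at every step.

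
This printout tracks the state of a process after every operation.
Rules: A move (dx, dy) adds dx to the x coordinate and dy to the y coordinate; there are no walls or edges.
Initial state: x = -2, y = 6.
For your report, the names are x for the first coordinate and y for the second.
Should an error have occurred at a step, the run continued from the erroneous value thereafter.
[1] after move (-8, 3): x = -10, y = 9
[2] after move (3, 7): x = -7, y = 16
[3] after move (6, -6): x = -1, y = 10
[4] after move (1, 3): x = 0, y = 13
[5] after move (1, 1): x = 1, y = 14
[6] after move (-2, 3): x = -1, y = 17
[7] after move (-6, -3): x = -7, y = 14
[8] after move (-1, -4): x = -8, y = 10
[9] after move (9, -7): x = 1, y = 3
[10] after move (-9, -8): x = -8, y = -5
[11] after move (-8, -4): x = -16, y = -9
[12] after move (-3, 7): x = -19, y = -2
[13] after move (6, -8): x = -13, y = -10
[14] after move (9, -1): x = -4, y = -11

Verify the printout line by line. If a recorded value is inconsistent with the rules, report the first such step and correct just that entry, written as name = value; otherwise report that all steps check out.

1. x = -2 + (-8) = -10, y = 6 + (3) = 9 (verified)
2. x = -10 + (3) = -7, y = 9 + (7) = 16 (confirmed correct)
3. x = -7 + (6) = -1, y = 16 + (-6) = 10 (agrees with the printout)
4. x = -1 + (1) = 0, y = 10 + (3) = 13 (exactly as logged)
5. x = 0 + (1) = 1, y = 13 + (1) = 14 (no discrepancy)
6. x = 1 + (-2) = -1, y = 14 + (3) = 17 (agrees with the printout)
7. x = -1 + (-6) = -7, y = 17 + (-3) = 14 (confirmed correct)
8. x = -7 + (-1) = -8, y = 14 + (-4) = 10 (same as recorded)
9. x = -8 + (9) = 1, y = 10 + (-7) = 3 (exactly as logged)
10. x = 1 + (-9) = -8, y = 3 + (-8) = -5 (exactly as logged)
11. x = -8 + (-8) = -16, y = -5 + (-4) = -9 (verified)
12. x = -16 + (-3) = -19, y = -9 + (7) = -2 (confirmed correct)
13. x = -19 + (6) = -13, y = -2 + (-8) = -10 (agrees with the printout)
14. x = -13 + (9) = -4, y = -10 + (-1) = -11 (no discrepancy)
Each recorded entry agrees with the recomputation.

no error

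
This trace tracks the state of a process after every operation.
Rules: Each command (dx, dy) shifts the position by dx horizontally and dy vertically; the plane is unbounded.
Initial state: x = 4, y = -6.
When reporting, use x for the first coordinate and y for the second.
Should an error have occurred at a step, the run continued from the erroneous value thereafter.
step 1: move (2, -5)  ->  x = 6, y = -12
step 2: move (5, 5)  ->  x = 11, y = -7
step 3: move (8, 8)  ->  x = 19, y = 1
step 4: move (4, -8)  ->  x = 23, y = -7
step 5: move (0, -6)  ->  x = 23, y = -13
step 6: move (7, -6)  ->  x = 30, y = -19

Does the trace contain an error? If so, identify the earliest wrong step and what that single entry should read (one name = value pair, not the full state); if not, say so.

step 1: x = 4 + (2) = 6, y = -6 + (-5) = -11 -> a discrepancy with the trace
Step 1 is the first one off; corrected, y = -11.

step 1, y = -11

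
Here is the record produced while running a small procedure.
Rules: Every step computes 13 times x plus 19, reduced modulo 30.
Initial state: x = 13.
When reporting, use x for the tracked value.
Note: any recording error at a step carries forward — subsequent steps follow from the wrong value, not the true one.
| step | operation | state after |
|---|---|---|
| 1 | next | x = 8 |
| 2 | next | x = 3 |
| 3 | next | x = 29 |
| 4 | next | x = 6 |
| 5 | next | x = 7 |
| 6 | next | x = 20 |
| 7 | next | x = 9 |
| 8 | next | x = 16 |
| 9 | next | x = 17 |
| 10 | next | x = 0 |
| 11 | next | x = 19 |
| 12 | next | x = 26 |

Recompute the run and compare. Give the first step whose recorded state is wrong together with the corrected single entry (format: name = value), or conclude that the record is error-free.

Step 1: x = (13*13 + 19) mod 30 = 8 — consistent with the record.
Step 2: x = (13*8 + 19) mod 30 = 3 — no discrepancy.
Step 3: x = (13*3 + 19) mod 30 = 28 — this is not what the record shows.
First deviation found at step 3; the corrected entry is x = 28.

step 3, x = 28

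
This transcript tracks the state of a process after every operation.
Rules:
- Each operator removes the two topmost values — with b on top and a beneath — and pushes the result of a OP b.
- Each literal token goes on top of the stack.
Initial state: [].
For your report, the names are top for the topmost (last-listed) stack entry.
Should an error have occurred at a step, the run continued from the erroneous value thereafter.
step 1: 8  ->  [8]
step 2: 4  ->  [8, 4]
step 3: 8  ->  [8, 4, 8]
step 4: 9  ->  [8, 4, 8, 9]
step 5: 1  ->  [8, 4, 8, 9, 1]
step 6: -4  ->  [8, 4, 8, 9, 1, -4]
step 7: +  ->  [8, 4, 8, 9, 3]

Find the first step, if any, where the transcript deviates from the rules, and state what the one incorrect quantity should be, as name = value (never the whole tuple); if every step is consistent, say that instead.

step 7, top = -3

Step 1: push 8: top = 8 — no discrepancy.
Step 2: push 4: top = 4 — verified.
Step 3: push 8: top = 8 — confirmed correct.
Step 4: push 9: top = 9 — exactly as logged.
Step 5: push 1: top = 1 — agrees with the transcript.
Step 6: push -4: top = -4 — no discrepancy.
Step 7: 1 + -4 = -3 — the entry is off here.
The earliest wrong entry is at step 7: it should read top = -3.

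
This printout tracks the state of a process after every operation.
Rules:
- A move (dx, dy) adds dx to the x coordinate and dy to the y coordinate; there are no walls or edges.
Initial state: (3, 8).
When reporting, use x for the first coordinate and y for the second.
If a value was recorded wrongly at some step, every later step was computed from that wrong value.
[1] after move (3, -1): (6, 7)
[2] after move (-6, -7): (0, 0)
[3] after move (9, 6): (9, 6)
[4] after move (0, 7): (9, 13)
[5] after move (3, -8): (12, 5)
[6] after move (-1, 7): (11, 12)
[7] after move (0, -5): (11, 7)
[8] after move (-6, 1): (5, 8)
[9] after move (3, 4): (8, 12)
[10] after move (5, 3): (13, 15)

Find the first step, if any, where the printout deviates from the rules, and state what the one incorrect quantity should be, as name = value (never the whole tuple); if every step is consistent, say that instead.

no error

Recomputing the run from the initial state:
step 1: x = 6, y = 7
step 2: x = 0, y = 0
step 3: x = 9, y = 6
step 4: x = 9, y = 13
step 5: x = 12, y = 5
step 6: x = 11, y = 12
step 7: x = 11, y = 7
step 8: x = 5, y = 8
step 9: x = 8, y = 12
step 10: x = 13, y = 15
This matches the printout at every step.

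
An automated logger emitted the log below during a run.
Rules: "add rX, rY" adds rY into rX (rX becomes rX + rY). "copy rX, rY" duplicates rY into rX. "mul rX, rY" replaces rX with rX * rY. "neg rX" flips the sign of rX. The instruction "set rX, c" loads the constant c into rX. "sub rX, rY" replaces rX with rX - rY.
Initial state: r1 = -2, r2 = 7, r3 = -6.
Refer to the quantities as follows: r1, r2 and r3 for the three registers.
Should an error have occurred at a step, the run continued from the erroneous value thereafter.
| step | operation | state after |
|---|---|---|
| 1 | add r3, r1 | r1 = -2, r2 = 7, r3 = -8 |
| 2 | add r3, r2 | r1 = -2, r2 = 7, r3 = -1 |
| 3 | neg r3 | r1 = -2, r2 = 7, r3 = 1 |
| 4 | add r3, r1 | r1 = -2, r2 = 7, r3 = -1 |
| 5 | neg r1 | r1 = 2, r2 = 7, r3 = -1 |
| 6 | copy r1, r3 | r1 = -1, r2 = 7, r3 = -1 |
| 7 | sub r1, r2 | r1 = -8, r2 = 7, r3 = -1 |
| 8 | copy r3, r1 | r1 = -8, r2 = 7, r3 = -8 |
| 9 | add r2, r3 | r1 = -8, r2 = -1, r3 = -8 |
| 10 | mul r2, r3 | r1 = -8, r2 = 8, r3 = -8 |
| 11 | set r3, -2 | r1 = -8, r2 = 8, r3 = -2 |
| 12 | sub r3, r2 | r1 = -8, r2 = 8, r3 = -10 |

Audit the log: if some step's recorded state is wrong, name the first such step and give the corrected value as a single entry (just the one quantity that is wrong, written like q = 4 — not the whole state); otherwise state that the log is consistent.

Step 1: r3 = -6 + -2 = -8 — matches.
Step 2: r3 = -8 + 7 = -1 — no discrepancy.
Step 3: r3 = -(-1) = 1 — exactly as logged.
Step 4: r3 = 1 + -2 = -1 — agrees with the log.
Step 5: r1 = -(-2) = 2 — no discrepancy.
Step 6: r1 = -1 — verified.
Step 7: r1 = -1 - 7 = -8 — in agreement.
Step 8: r3 = -8 — agrees with the log.
Step 9: r2 = 7 + -8 = -1 — matches.
Step 10: r2 = -1 * -8 = 8 — no discrepancy.
Step 11: r3 = -2 — in agreement.
Step 12: r3 = -2 - 8 = -10 — checks out.
Each recorded entry agrees with the recomputation.

no error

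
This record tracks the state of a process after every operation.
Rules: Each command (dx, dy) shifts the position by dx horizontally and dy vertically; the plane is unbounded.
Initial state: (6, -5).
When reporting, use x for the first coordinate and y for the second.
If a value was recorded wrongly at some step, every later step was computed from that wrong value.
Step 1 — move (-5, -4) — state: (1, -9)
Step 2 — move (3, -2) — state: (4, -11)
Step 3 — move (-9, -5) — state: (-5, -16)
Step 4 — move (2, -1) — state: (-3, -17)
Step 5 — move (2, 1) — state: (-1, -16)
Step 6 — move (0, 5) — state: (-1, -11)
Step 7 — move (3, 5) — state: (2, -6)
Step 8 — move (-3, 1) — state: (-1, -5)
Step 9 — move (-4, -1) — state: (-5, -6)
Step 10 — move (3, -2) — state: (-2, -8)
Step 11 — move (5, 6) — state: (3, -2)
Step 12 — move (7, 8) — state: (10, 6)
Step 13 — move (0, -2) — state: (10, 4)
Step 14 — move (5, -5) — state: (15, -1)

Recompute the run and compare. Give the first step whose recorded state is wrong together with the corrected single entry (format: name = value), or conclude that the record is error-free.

no error

1. x = 6 + (-5) = 1, y = -5 + (-4) = -9 (agrees with the record)
2. x = 1 + (3) = 4, y = -9 + (-2) = -11 (checks out)
3. x = 4 + (-9) = -5, y = -11 + (-5) = -16 (verified)
4. x = -5 + (2) = -3, y = -16 + (-1) = -17 (confirmed correct)
5. x = -3 + (2) = -1, y = -17 + (1) = -16 (verified)
6. x = -1 + (0) = -1, y = -16 + (5) = -11 (no discrepancy)
7. x = -1 + (3) = 2, y = -11 + (5) = -6 (consistent with the record)
8. x = 2 + (-3) = -1, y = -6 + (1) = -5 (matches)
9. x = -1 + (-4) = -5, y = -5 + (-1) = -6 (matches)
10. x = -5 + (3) = -2, y = -6 + (-2) = -8 (verified)
11. x = -2 + (5) = 3, y = -8 + (6) = -2 (matches)
12. x = 3 + (7) = 10, y = -2 + (8) = 6 (consistent with the record)
13. x = 10 + (0) = 10, y = 6 + (-2) = 4 (no discrepancy)
14. x = 10 + (5) = 15, y = 4 + (-5) = -1 (agrees with the record)
Nothing is out of place; the run is error-free.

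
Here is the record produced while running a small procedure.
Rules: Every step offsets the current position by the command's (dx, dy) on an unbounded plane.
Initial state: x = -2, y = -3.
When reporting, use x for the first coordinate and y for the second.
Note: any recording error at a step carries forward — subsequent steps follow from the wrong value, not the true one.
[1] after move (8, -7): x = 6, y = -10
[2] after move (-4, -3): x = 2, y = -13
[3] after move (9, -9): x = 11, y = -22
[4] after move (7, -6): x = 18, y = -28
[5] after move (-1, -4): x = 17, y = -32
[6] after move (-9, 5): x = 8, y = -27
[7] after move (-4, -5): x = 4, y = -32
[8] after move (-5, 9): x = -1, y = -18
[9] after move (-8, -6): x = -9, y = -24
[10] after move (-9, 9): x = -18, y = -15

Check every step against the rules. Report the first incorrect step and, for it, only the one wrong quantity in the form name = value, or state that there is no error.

1. x = -2 + (8) = 6, y = -3 + (-7) = -10 (in agreement)
2. x = 6 + (-4) = 2, y = -10 + (-3) = -13 (verified)
3. x = 2 + (9) = 11, y = -13 + (-9) = -22 (exactly as logged)
4. x = 11 + (7) = 18, y = -22 + (-6) = -28 (verified)
5. x = 18 + (-1) = 17, y = -28 + (-4) = -32 (agrees with the record)
6. x = 17 + (-9) = 8, y = -32 + (5) = -27 (checks out)
7. x = 8 + (-4) = 4, y = -27 + (-5) = -32 (checks out)
8. x = 4 + (-5) = -1, y = -32 + (9) = -23 (this is not what the record shows)
Step 8 is the first one off; corrected, y = -23.

step 8, y = -23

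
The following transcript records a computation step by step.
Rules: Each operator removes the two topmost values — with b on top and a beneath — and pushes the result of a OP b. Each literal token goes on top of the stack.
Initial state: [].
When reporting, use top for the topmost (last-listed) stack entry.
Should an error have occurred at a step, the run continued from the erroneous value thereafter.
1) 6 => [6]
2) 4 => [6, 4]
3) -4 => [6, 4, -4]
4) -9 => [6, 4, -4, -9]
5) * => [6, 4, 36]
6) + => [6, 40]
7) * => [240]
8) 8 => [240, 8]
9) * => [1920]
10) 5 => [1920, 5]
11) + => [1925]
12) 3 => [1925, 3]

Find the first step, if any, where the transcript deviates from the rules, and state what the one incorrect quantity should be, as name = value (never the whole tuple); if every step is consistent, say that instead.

step 1: push 6: top = 6 -> verified
step 2: push 4: top = 4 -> matches
step 3: push -4: top = -4 -> checks out
step 4: push -9: top = -9 -> confirmed correct
step 5: -4 * -9 = 36 -> confirmed correct
step 6: 4 + 36 = 40 -> checks out
step 7: 6 * 40 = 240 -> no discrepancy
step 8: push 8: top = 8 -> checks out
step 9: 240 * 8 = 1920 -> confirmed correct
step 10: push 5: top = 5 -> consistent with the transcript
step 11: 1920 + 5 = 1925 -> exactly as logged
step 12: push 3: top = 3 -> checks out
All entries verified; no error found.

no error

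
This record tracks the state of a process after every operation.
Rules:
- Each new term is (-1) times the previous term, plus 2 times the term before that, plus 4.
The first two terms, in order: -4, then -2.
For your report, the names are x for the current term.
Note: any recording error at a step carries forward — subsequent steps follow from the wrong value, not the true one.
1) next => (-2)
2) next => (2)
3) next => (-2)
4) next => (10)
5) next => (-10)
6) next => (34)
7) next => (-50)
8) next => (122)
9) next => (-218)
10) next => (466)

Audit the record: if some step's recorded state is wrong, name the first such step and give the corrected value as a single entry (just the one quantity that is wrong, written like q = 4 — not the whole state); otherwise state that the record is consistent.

no error

Recomputing the run from the initial state:
step 1: x = -2
step 2: x = 2
step 3: x = -2
step 4: x = 10
step 5: x = -10
step 6: x = 34
step 7: x = -50
step 8: x = 122
step 9: x = -218
step 10: x = 466
This matches the record at every step.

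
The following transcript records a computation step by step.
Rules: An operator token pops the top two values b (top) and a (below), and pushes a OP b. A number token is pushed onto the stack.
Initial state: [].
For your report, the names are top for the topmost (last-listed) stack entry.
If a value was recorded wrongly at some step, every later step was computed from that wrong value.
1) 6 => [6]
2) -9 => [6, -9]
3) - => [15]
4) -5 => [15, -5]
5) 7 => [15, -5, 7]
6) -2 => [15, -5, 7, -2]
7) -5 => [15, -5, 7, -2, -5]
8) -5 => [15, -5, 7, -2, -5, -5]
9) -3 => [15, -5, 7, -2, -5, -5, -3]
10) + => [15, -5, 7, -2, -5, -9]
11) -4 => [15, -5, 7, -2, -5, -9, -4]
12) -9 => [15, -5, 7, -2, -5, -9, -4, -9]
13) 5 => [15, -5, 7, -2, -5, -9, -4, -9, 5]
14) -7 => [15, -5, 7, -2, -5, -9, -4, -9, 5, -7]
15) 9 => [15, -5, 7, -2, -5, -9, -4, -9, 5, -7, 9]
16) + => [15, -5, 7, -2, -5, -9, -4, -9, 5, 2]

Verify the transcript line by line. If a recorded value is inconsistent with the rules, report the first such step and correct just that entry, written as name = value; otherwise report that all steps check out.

Recomputing the run from the initial state:
step 1: [6]
step 2: [6, -9]
step 3: [15]
step 4: [15, -5]
step 5: [15, -5, 7]
step 6: [15, -5, 7, -2]
step 7: [15, -5, 7, -2, -5]
step 8: [15, -5, 7, -2, -5, -5]
step 9: [15, -5, 7, -2, -5, -5, -3]
step 10: [15, -5, 7, -2, -5, -8]
step 11: [15, -5, 7, -2, -5, -8, -4]
step 12: [15, -5, 7, -2, -5, -8, -4, -9]
step 13: [15, -5, 7, -2, -5, -8, -4, -9, 5]
step 14: [15, -5, 7, -2, -5, -8, -4, -9, 5, -7]
step 15: [15, -5, 7, -2, -5, -8, -4, -9, 5, -7, 9]
step 16: [15, -5, 7, -2, -5, -8, -4, -9, 5, 2]
The first disagreement with the transcript is at step 10, where the value should be top = -8.

step 10, top = -8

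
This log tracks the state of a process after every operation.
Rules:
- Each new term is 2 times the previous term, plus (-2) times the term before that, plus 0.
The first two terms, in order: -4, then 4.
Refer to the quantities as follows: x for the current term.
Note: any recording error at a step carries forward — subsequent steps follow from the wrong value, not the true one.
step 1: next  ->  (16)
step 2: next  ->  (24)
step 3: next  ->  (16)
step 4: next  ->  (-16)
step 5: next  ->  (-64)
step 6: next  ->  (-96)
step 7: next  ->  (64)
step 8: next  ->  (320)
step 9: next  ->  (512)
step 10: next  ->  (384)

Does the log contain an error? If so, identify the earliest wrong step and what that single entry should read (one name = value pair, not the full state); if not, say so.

step 7, x = -64

Recomputing the run from the initial state:
step 1: x = 16
step 2: x = 24
step 3: x = 16
step 4: x = -16
step 5: x = -64
step 6: x = -96
step 7: x = -64
step 8: x = 64
step 9: x = 256
step 10: x = 384
The first disagreement with the log is at step 7, where the value should be x = -64.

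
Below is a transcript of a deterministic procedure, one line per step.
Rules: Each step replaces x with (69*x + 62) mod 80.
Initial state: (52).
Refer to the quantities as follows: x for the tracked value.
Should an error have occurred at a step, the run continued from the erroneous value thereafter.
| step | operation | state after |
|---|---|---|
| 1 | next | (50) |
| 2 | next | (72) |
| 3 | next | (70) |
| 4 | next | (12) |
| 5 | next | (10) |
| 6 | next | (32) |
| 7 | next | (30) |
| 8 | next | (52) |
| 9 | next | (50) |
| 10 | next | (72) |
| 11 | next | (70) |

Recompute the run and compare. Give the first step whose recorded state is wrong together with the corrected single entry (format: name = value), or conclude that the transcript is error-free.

no error

1. x = (69*52 + 62) mod 80 = 50 (checks out)
2. x = (69*50 + 62) mod 80 = 72 (no discrepancy)
3. x = (69*72 + 62) mod 80 = 70 (matches)
4. x = (69*70 + 62) mod 80 = 12 (exactly as logged)
5. x = (69*12 + 62) mod 80 = 10 (confirmed correct)
6. x = (69*10 + 62) mod 80 = 32 (matches)
7. x = (69*32 + 62) mod 80 = 30 (confirmed correct)
8. x = (69*30 + 62) mod 80 = 52 (consistent with the transcript)
9. x = (69*52 + 62) mod 80 = 50 (verified)
10. x = (69*50 + 62) mod 80 = 72 (no discrepancy)
11. x = (69*72 + 62) mod 80 = 70 (matches)
The recomputation confirms every line.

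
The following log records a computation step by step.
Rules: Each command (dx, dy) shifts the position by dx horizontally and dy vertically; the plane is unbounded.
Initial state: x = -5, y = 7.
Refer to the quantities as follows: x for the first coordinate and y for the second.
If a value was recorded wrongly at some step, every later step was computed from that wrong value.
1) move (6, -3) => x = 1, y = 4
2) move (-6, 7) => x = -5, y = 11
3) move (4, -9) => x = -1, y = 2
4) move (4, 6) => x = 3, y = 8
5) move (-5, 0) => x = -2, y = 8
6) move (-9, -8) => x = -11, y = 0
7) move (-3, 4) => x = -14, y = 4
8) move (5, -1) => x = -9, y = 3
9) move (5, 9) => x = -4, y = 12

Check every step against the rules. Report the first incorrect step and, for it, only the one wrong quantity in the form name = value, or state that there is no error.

Recomputing the run from the initial state:
step 1: x = 1, y = 4
step 2: x = -5, y = 11
step 3: x = -1, y = 2
step 4: x = 3, y = 8
step 5: x = -2, y = 8
step 6: x = -11, y = 0
step 7: x = -14, y = 4
step 8: x = -9, y = 3
step 9: x = -4, y = 12
This matches the log at every step.

no error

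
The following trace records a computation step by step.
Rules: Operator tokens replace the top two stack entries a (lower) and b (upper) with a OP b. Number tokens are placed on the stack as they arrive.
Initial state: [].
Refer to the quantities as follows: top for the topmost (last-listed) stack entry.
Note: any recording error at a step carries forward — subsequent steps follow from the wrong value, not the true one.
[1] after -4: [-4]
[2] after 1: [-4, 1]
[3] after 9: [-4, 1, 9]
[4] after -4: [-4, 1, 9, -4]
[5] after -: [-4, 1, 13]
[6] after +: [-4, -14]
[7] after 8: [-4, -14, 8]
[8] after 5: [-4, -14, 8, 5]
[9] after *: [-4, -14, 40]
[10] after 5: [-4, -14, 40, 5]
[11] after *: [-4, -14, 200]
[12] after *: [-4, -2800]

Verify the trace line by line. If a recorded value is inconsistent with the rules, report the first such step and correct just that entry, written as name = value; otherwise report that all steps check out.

step 6, top = 14

1. push -4: top = -4 (exactly as logged)
2. push 1: top = 1 (checks out)
3. push 9: top = 9 (checks out)
4. push -4: top = -4 (consistent with the trace)
5. 9 - -4 = 13 (in agreement)
6. 1 + 13 = 14 (this is not what the trace shows)
Conclusion: step 6 carries the first error; the entry should be top = 14.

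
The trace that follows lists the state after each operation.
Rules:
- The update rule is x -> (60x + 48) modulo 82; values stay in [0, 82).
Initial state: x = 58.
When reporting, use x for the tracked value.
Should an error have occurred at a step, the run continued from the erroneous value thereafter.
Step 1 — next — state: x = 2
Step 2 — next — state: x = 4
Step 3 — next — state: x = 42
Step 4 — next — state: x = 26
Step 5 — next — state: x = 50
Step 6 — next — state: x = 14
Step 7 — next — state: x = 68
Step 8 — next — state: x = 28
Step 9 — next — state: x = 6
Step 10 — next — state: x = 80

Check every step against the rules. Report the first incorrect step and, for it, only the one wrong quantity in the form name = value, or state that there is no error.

no error

Step 1: x = (60*58 + 48) mod 82 = 2 — no discrepancy.
Step 2: x = (60*2 + 48) mod 82 = 4 — checks out.
Step 3: x = (60*4 + 48) mod 82 = 42 — agrees with the trace.
Step 4: x = (60*42 + 48) mod 82 = 26 — in agreement.
Step 5: x = (60*26 + 48) mod 82 = 50 — matches.
Step 6: x = (60*50 + 48) mod 82 = 14 — checks out.
Step 7: x = (60*14 + 48) mod 82 = 68 — confirmed correct.
Step 8: x = (60*68 + 48) mod 82 = 28 — same as recorded.
Step 9: x = (60*28 + 48) mod 82 = 6 — in agreement.
Step 10: x = (60*6 + 48) mod 82 = 80 — consistent with the trace.
The whole run recomputes cleanly — no discrepancies.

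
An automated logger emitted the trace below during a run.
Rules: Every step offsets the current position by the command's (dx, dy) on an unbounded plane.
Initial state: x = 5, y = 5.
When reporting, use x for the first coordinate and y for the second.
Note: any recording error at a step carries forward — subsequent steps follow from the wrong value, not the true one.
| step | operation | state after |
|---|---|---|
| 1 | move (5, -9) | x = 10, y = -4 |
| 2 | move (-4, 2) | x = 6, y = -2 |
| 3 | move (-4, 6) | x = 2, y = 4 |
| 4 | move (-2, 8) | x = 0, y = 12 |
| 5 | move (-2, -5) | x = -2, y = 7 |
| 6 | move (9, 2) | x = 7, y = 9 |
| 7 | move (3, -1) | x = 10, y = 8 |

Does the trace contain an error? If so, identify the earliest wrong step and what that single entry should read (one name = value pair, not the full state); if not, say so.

Step 1: x = 5 + (5) = 10, y = 5 + (-9) = -4 — agrees with the trace.
Step 2: x = 10 + (-4) = 6, y = -4 + (2) = -2 — matches.
Step 3: x = 6 + (-4) = 2, y = -2 + (6) = 4 — exactly as logged.
Step 4: x = 2 + (-2) = 0, y = 4 + (8) = 12 — verified.
Step 5: x = 0 + (-2) = -2, y = 12 + (-5) = 7 — verified.
Step 6: x = -2 + (9) = 7, y = 7 + (2) = 9 — matches.
Step 7: x = 7 + (3) = 10, y = 9 + (-1) = 8 — matches.
Every step is consistent.

no error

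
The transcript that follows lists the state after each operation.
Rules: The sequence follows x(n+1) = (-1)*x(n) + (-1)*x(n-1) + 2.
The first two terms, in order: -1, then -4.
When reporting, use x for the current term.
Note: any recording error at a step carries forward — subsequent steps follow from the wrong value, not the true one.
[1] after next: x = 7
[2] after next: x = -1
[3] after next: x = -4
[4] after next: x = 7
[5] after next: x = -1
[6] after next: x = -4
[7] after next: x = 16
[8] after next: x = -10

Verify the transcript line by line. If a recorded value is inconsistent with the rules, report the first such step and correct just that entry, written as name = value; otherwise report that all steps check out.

step 7, x = 7

Step 1: x = -1*(-4) + (-1)*(-1) + (2) = 7 — matches.
Step 2: x = -1*(7) + (-1)*(-4) + (2) = -1 — in agreement.
Step 3: x = -1*(-1) + (-1)*(7) + (2) = -4 — exactly as logged.
Step 4: x = -1*(-4) + (-1)*(-1) + (2) = 7 — in agreement.
Step 5: x = -1*(7) + (-1)*(-4) + (2) = -1 — matches.
Step 6: x = -1*(-1) + (-1)*(7) + (2) = -4 — confirmed correct.
Step 7: x = -1*(-4) + (-1)*(-1) + (2) = 7 — the transcript disagrees here.
Step 7 is the first one off; corrected, x = 7.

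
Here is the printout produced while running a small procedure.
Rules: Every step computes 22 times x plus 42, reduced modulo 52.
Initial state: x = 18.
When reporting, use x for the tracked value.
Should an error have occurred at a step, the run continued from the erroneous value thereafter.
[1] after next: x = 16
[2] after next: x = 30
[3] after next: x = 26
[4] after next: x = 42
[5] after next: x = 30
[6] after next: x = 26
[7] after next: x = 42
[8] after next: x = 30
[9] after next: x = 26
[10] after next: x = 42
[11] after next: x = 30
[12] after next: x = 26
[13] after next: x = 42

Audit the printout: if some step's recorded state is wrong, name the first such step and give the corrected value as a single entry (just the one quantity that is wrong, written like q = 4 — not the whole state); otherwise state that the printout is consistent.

step 1: x = (22*18 + 42) mod 52 = 22 -> first mismatch against the printout
The earliest wrong entry is at step 1: it should read x = 22.

step 1, x = 22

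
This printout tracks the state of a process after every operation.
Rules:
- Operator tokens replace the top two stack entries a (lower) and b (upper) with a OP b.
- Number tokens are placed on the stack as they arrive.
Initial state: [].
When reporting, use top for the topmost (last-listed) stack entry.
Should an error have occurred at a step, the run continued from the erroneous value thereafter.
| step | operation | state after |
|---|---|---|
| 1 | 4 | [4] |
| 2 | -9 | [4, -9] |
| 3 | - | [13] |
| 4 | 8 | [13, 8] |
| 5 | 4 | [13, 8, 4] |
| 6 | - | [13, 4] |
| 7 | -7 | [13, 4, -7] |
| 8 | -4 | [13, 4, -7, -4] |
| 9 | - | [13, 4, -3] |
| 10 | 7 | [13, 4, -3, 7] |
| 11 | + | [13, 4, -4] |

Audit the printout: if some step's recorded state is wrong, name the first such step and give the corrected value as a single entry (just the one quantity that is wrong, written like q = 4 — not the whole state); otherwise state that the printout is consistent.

step 1: push 4: top = 4 -> verified
step 2: push -9: top = -9 -> consistent with the printout
step 3: 4 - -9 = 13 -> no discrepancy
step 4: push 8: top = 8 -> matches
step 5: push 4: top = 4 -> matches
step 6: 8 - 4 = 4 -> in agreement
step 7: push -7: top = -7 -> matches
step 8: push -4: top = -4 -> matches
step 9: -7 - -4 = -3 -> confirmed correct
step 10: push 7: top = 7 -> agrees with the printout
step 11: -3 + 7 = 4 -> the printout disagrees here
The audit stops at step 11: the recorded entry is wrong and should be top = 4.

step 11, top = 4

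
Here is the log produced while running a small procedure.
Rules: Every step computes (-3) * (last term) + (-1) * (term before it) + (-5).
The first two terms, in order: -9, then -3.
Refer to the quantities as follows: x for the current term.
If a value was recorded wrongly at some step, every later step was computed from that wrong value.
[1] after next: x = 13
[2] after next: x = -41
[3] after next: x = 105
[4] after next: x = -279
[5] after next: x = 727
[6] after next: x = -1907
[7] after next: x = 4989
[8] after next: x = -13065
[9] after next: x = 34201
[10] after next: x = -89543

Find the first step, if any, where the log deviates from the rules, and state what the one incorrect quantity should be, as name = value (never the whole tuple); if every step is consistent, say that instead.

1. x = -3*(-3) + (-1)*(-9) + (-5) = 13 (confirmed correct)
2. x = -3*(13) + (-1)*(-3) + (-5) = -41 (agrees with the log)
3. x = -3*(-41) + (-1)*(13) + (-5) = 105 (in agreement)
4. x = -3*(105) + (-1)*(-41) + (-5) = -279 (same as recorded)
5. x = -3*(-279) + (-1)*(105) + (-5) = 727 (verified)
6. x = -3*(727) + (-1)*(-279) + (-5) = -1907 (no discrepancy)
7. x = -3*(-1907) + (-1)*(727) + (-5) = 4989 (matches)
8. x = -3*(4989) + (-1)*(-1907) + (-5) = -13065 (confirmed correct)
9. x = -3*(-13065) + (-1)*(4989) + (-5) = 34201 (exactly as logged)
10. x = -3*(34201) + (-1)*(-13065) + (-5) = -89543 (matches)
Each recorded entry agrees with the recomputation.

no error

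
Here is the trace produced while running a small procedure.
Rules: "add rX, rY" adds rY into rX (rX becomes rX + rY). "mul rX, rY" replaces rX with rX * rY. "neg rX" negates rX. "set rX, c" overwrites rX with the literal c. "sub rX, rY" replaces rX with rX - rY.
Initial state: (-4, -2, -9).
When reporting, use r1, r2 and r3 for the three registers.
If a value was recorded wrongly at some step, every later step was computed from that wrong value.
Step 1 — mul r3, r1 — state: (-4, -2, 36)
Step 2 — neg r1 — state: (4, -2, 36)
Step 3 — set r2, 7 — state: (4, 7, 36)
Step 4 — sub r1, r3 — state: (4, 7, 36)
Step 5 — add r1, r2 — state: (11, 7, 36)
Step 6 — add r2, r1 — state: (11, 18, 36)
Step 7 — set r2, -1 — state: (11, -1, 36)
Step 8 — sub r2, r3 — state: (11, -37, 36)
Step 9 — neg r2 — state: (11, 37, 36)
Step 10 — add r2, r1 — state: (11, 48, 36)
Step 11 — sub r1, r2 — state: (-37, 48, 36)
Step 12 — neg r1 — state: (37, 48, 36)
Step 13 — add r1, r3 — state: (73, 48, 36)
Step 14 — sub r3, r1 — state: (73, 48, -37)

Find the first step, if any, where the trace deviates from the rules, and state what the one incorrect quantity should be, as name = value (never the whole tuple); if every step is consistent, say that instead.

Recomputing the run from the initial state:
step 1: r1 = -4, r2 = -2, r3 = 36
step 2: r1 = 4, r2 = -2, r3 = 36
step 3: r1 = 4, r2 = 7, r3 = 36
step 4: r1 = -32, r2 = 7, r3 = 36
step 5: r1 = -25, r2 = 7, r3 = 36
step 6: r1 = -25, r2 = -18, r3 = 36
step 7: r1 = -25, r2 = -1, r3 = 36
step 8: r1 = -25, r2 = -37, r3 = 36
step 9: r1 = -25, r2 = 37, r3 = 36
step 10: r1 = -25, r2 = 12, r3 = 36
step 11: r1 = -37, r2 = 12, r3 = 36
step 12: r1 = 37, r2 = 12, r3 = 36
step 13: r1 = 73, r2 = 12, r3 = 36
step 14: r1 = 73, r2 = 12, r3 = -37
The first disagreement with the trace is at step 4, where the value should be r1 = -32.

step 4, r1 = -32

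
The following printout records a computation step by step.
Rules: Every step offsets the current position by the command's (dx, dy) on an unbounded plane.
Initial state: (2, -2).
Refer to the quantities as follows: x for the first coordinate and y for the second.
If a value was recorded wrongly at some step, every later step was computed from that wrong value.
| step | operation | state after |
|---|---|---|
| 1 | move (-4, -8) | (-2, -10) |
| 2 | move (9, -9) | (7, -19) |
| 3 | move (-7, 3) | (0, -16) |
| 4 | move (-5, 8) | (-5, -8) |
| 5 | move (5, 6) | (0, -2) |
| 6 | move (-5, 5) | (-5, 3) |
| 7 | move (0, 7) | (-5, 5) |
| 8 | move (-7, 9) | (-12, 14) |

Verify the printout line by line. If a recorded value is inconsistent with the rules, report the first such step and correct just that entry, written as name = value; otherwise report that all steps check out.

step 1: x = 2 + (-4) = -2, y = -2 + (-8) = -10 -> agrees with the printout
step 2: x = -2 + (9) = 7, y = -10 + (-9) = -19 -> confirmed correct
step 3: x = 7 + (-7) = 0, y = -19 + (3) = -16 -> in agreement
step 4: x = 0 + (-5) = -5, y = -16 + (8) = -8 -> exactly as logged
step 5: x = -5 + (5) = 0, y = -8 + (6) = -2 -> agrees with the printout
step 6: x = 0 + (-5) = -5, y = -2 + (5) = 3 -> checks out
step 7: x = -5 + (0) = -5, y = 3 + (7) = 10 -> a discrepancy with the printout
The earliest wrong entry is at step 7: it should read y = 10.

step 7, y = 10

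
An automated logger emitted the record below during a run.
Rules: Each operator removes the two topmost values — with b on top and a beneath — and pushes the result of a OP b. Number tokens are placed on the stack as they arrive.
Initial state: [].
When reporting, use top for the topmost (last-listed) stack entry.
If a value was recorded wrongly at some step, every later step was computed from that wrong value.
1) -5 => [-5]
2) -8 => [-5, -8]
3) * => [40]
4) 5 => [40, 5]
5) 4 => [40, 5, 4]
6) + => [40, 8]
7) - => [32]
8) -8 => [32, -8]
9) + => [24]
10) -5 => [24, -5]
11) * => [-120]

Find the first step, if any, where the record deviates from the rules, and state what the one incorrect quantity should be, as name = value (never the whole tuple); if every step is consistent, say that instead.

Step 1: push -5: top = -5 — verified.
Step 2: push -8: top = -8 — verified.
Step 3: -5 * -8 = 40 — exactly as logged.
Step 4: push 5: top = 5 — exactly as logged.
Step 5: push 4: top = 4 — verified.
Step 6: 5 + 4 = 9 — the recorded entry deviates here.
First incorrect step: 6; the correct value is top = 9.

step 6, top = 9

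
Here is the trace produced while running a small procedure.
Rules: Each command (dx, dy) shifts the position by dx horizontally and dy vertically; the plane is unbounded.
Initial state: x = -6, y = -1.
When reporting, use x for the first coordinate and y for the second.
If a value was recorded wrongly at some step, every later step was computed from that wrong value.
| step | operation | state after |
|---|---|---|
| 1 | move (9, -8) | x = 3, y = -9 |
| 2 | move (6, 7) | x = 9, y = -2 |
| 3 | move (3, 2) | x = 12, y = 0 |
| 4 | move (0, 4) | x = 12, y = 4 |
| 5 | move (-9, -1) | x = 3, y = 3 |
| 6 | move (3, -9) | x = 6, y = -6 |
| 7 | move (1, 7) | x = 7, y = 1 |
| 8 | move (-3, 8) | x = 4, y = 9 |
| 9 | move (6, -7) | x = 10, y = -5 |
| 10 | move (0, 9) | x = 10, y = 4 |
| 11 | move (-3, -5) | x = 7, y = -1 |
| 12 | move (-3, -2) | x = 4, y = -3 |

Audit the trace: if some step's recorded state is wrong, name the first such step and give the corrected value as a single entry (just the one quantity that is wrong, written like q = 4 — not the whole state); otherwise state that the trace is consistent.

step 9, y = 2

Step 1: x = -6 + (9) = 3, y = -1 + (-8) = -9 — checks out.
Step 2: x = 3 + (6) = 9, y = -9 + (7) = -2 — consistent with the trace.
Step 3: x = 9 + (3) = 12, y = -2 + (2) = 0 — matches.
Step 4: x = 12 + (0) = 12, y = 0 + (4) = 4 — same as recorded.
Step 5: x = 12 + (-9) = 3, y = 4 + (-1) = 3 — in agreement.
Step 6: x = 3 + (3) = 6, y = 3 + (-9) = -6 — confirmed correct.
Step 7: x = 6 + (1) = 7, y = -6 + (7) = 1 — confirmed correct.
Step 8: x = 7 + (-3) = 4, y = 1 + (8) = 9 — no discrepancy.
Step 9: x = 4 + (6) = 10, y = 9 + (-7) = 2 — the trace disagrees here.
That makes step 9 the first incorrect line — y = 2 is what it should show.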